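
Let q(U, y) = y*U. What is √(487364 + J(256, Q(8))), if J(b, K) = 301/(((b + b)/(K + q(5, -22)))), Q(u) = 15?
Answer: √499003546/32 ≈ 698.07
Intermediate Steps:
q(U, y) = U*y
J(b, K) = 301*(-110 + K)/(2*b) (J(b, K) = 301/(((b + b)/(K + 5*(-22)))) = 301/(((2*b)/(K - 110))) = 301/(((2*b)/(-110 + K))) = 301/((2*b/(-110 + K))) = 301*((-110 + K)/(2*b)) = 301*(-110 + K)/(2*b))
√(487364 + J(256, Q(8))) = √(487364 + (301/2)*(-110 + 15)/256) = √(487364 + (301/2)*(1/256)*(-95)) = √(487364 - 28595/512) = √(249501773/512) = √499003546/32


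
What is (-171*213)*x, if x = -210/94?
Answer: 3824415/47 ≈ 81371.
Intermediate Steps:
x = -105/47 (x = -210*1/94 = -105/47 ≈ -2.2340)
(-171*213)*x = -171*213*(-105/47) = -36423*(-105/47) = 3824415/47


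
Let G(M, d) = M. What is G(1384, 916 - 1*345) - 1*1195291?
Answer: -1193907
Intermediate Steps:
G(1384, 916 - 1*345) - 1*1195291 = 1384 - 1*1195291 = 1384 - 1195291 = -1193907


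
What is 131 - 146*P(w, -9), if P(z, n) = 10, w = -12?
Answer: -1329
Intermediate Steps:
131 - 146*P(w, -9) = 131 - 146*10 = 131 - 1460 = -1329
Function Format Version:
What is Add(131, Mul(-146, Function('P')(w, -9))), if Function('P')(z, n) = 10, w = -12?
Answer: -1329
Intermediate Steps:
Add(131, Mul(-146, Function('P')(w, -9))) = Add(131, Mul(-146, 10)) = Add(131, -1460) = -1329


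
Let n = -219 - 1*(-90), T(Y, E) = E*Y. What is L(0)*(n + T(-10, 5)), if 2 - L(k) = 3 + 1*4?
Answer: 895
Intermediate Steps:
n = -129 (n = -219 + 90 = -129)
L(k) = -5 (L(k) = 2 - (3 + 1*4) = 2 - (3 + 4) = 2 - 1*7 = 2 - 7 = -5)
L(0)*(n + T(-10, 5)) = -5*(-129 + 5*(-10)) = -5*(-129 - 50) = -5*(-179) = 895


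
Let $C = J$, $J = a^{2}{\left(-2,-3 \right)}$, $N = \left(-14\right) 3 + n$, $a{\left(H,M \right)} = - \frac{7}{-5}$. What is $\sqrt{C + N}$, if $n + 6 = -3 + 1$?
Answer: $\frac{i \sqrt{1201}}{5} \approx 6.9311 i$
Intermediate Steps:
$n = -8$ ($n = -6 + \left(-3 + 1\right) = -6 - 2 = -8$)
$a{\left(H,M \right)} = \frac{7}{5}$ ($a{\left(H,M \right)} = \left(-7\right) \left(- \frac{1}{5}\right) = \frac{7}{5}$)
$N = -50$ ($N = \left(-14\right) 3 - 8 = -42 - 8 = -50$)
$J = \frac{49}{25}$ ($J = \left(\frac{7}{5}\right)^{2} = \frac{49}{25} \approx 1.96$)
$C = \frac{49}{25} \approx 1.96$
$\sqrt{C + N} = \sqrt{\frac{49}{25} - 50} = \sqrt{- \frac{1201}{25}} = \frac{i \sqrt{1201}}{5}$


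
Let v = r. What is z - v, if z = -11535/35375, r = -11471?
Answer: 81155018/7075 ≈ 11471.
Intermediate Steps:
v = -11471
z = -2307/7075 (z = -11535*1/35375 = -2307/7075 ≈ -0.32608)
z - v = -2307/7075 - 1*(-11471) = -2307/7075 + 11471 = 81155018/7075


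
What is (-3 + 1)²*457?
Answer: 1828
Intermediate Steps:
(-3 + 1)²*457 = (-2)²*457 = 4*457 = 1828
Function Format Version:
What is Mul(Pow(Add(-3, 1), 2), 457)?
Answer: 1828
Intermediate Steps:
Mul(Pow(Add(-3, 1), 2), 457) = Mul(Pow(-2, 2), 457) = Mul(4, 457) = 1828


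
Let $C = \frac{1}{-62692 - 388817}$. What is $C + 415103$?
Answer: $\frac{187422740426}{451509} \approx 4.151 \cdot 10^{5}$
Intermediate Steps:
$C = - \frac{1}{451509}$ ($C = \frac{1}{-451509} = - \frac{1}{451509} \approx -2.2148 \cdot 10^{-6}$)
$C + 415103 = - \frac{1}{451509} + 415103 = \frac{187422740426}{451509}$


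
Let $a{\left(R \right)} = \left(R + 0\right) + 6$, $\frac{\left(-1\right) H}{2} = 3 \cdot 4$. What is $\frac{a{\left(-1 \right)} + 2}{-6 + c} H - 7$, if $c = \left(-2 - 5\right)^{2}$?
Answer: $- \frac{469}{43} \approx -10.907$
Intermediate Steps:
$c = 49$ ($c = \left(-7\right)^{2} = 49$)
$H = -24$ ($H = - 2 \cdot 3 \cdot 4 = \left(-2\right) 12 = -24$)
$a{\left(R \right)} = 6 + R$ ($a{\left(R \right)} = R + 6 = 6 + R$)
$\frac{a{\left(-1 \right)} + 2}{-6 + c} H - 7 = \frac{\left(6 - 1\right) + 2}{-6 + 49} \left(-24\right) - 7 = \frac{5 + 2}{43} \left(-24\right) - 7 = 7 \cdot \frac{1}{43} \left(-24\right) - 7 = \frac{7}{43} \left(-24\right) - 7 = - \frac{168}{43} - 7 = - \frac{469}{43}$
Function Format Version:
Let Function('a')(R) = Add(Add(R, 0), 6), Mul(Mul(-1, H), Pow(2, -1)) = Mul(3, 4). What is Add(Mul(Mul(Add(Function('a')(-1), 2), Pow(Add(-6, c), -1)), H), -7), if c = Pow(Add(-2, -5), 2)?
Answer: Rational(-469, 43) ≈ -10.907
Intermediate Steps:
c = 49 (c = Pow(-7, 2) = 49)
H = -24 (H = Mul(-2, Mul(3, 4)) = Mul(-2, 12) = -24)
Function('a')(R) = Add(6, R) (Function('a')(R) = Add(R, 6) = Add(6, R))
Add(Mul(Mul(Add(Function('a')(-1), 2), Pow(Add(-6, c), -1)), H), -7) = Add(Mul(Mul(Add(Add(6, -1), 2), Pow(Add(-6, 49), -1)), -24), -7) = Add(Mul(Mul(Add(5, 2), Pow(43, -1)), -24), -7) = Add(Mul(Mul(7, Rational(1, 43)), -24), -7) = Add(Mul(Rational(7, 43), -24), -7) = Add(Rational(-168, 43), -7) = Rational(-469, 43)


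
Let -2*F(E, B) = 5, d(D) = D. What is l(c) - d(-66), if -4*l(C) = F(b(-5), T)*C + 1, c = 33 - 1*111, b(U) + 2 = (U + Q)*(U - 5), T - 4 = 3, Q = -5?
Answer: 17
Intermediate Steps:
T = 7 (T = 4 + 3 = 7)
b(U) = -2 + (-5 + U)² (b(U) = -2 + (U - 5)*(U - 5) = -2 + (-5 + U)*(-5 + U) = -2 + (-5 + U)²)
c = -78 (c = 33 - 111 = -78)
F(E, B) = -5/2 (F(E, B) = -½*5 = -5/2)
l(C) = -¼ + 5*C/8 (l(C) = -(-5*C/2 + 1)/4 = -(1 - 5*C/2)/4 = -¼ + 5*C/8)
l(c) - d(-66) = (-¼ + (5/8)*(-78)) - 1*(-66) = (-¼ - 195/4) + 66 = -49 + 66 = 17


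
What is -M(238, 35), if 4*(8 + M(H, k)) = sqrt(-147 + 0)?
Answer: 8 - 7*I*sqrt(3)/4 ≈ 8.0 - 3.0311*I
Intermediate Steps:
M(H, k) = -8 + 7*I*sqrt(3)/4 (M(H, k) = -8 + sqrt(-147 + 0)/4 = -8 + sqrt(-147)/4 = -8 + (7*I*sqrt(3))/4 = -8 + 7*I*sqrt(3)/4)
-M(238, 35) = -(-8 + 7*I*sqrt(3)/4) = 8 - 7*I*sqrt(3)/4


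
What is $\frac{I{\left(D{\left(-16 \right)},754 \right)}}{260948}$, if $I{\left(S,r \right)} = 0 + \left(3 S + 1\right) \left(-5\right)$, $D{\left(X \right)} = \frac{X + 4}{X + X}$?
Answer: $- \frac{85}{2087584} \approx -4.0717 \cdot 10^{-5}$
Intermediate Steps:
$D{\left(X \right)} = \frac{4 + X}{2 X}$
$I{\left(S,r \right)} = -5 - 15 S$ ($I{\left(S,r \right)} = 0 + \left(1 + 3 S\right) \left(-5\right) = 0 - \left(5 + 15 S\right) = -5 - 15 S$)
$\frac{I{\left(D{\left(-16 \right)},754 \right)}}{260948} = \frac{-5 - 15 \frac{4 - 16}{2 \left(-16\right)}}{260948} = \left(-5 - 15 \cdot \frac{1}{2} \left(- \frac{1}{16}\right) \left(-12\right)\right) \frac{1}{260948} = \left(-5 - \frac{45}{8}\right) \frac{1}{260948} = \left(- \frac{85}{8}\right) \frac{1}{260948} = - \frac{85}{2087584}$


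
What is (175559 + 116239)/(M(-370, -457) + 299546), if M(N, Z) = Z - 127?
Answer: 16211/16609 ≈ 0.97604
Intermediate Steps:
M(N, Z) = -127 + Z
(175559 + 116239)/(M(-370, -457) + 299546) = (175559 + 116239)/((-127 - 457) + 299546) = 291798/(-584 + 299546) = 291798/298962 = 291798*(1/298962) = 16211/16609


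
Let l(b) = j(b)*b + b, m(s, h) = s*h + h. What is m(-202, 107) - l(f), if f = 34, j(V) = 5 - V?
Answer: -20555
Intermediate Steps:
m(s, h) = h + h*s (m(s, h) = h*s + h = h + h*s)
l(b) = b + b*(5 - b) (l(b) = (5 - b)*b + b = b*(5 - b) + b = b + b*(5 - b))
m(-202, 107) - l(f) = 107*(1 - 202) - 34*(6 - 1*34) = 107*(-201) - 34*(6 - 34) = -21507 - 34*(-28) = -21507 - 1*(-952) = -21507 + 952 = -20555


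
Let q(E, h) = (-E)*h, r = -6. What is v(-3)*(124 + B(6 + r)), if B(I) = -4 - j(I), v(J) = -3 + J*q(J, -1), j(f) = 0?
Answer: 720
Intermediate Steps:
q(E, h) = -E*h
v(J) = -3 + J**2 (v(J) = -3 + J*(-1*J*(-1)) = -3 + J*J = -3 + J**2)
B(I) = -4 (B(I) = -4 - 1*0 = -4 + 0 = -4)
v(-3)*(124 + B(6 + r)) = (-3 + (-3)**2)*(124 - 4) = (-3 + 9)*120 = 6*120 = 720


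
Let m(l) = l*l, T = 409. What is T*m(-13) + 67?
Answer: 69188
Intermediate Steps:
m(l) = l**2
T*m(-13) + 67 = 409*(-13)**2 + 67 = 409*169 + 67 = 69121 + 67 = 69188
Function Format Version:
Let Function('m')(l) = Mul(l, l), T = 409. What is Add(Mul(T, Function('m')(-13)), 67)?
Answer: 69188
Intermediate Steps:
Function('m')(l) = Pow(l, 2)
Add(Mul(T, Function('m')(-13)), 67) = Add(Mul(409, Pow(-13, 2)), 67) = Add(Mul(409, 169), 67) = Add(69121, 67) = 69188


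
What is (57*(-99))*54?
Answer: -304722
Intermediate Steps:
(57*(-99))*54 = -5643*54 = -304722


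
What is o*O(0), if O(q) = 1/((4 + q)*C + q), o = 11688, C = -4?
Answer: -1461/2 ≈ -730.50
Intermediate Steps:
O(q) = 1/(-16 - 3*q) (O(q) = 1/((4 + q)*(-4) + q) = 1/((-16 - 4*q) + q) = 1/(-16 - 3*q))
o*O(0) = 11688*(-1/(16 + 3*0)) = 11688*(-1/(16 + 0)) = 11688*(-1/16) = -1461/2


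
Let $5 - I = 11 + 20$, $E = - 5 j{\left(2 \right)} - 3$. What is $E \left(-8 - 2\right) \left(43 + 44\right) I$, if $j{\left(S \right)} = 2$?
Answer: $-294060$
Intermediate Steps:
$E = -13$ ($E = \left(-5\right) 2 - 3 = -10 - 3 = -13$)
$I = -26$ ($I = 5 - \left(11 + 20\right) = 5 - 31 = -26$)
$E \left(-8 - 2\right) \left(43 + 44\right) I = - 13 \left(-8 - 2\right) \left(43 + 44\right) \left(-26\right) = - 13 \left(\left(-10\right) 87\right) \left(-26\right) = \left(-13\right) \left(-870\right) \left(-26\right) = 11310 \left(-26\right) = -294060$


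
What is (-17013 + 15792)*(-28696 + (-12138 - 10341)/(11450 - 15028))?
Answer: 125337858789/3578 ≈ 3.5030e+7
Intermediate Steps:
(-17013 + 15792)*(-28696 + (-12138 - 10341)/(11450 - 15028)) = -1221*(-28696 - 22479/(-3578)) = -1221*(-28696 - 22479*(-1/3578)) = -1221*(-28696 + 22479/3578) = -1221*(-102651809/3578) = 125337858789/3578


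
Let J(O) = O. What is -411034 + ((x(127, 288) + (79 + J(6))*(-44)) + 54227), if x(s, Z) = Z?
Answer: -360259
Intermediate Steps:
-411034 + ((x(127, 288) + (79 + J(6))*(-44)) + 54227) = -411034 + ((288 + (79 + 6)*(-44)) + 54227) = -411034 + ((288 + 85*(-44)) + 54227) = -411034 + ((288 - 3740) + 54227) = -411034 + (-3452 + 54227) = -411034 + 50775 = -360259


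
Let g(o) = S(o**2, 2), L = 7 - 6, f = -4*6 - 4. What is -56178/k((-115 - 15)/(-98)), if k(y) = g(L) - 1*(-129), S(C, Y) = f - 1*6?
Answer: -56178/95 ≈ -591.35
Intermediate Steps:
f = -28 (f = -24 - 4 = -28)
L = 1
S(C, Y) = -34 (S(C, Y) = -28 - 1*6 = -28 - 6 = -34)
g(o) = -34
k(y) = 95 (k(y) = -34 - 1*(-129) = -34 + 129 = 95)
-56178/k((-115 - 15)/(-98)) = -56178/95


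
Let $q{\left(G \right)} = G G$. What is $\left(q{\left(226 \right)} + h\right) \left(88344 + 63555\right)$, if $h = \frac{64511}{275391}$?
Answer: $\frac{712200498348691}{91797} \approx 7.7584 \cdot 10^{9}$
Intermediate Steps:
$q{\left(G \right)} = G^{2}$
$h = \frac{64511}{275391}$ ($h = 64511 \cdot \frac{1}{275391} = \frac{64511}{275391} \approx 0.23425$)
$\left(q{\left(226 \right)} + h\right) \left(88344 + 63555\right) = \left(226^{2} + \frac{64511}{275391}\right) \left(88344 + 63555\right) = \left(51076 + \frac{64511}{275391}\right) 151899 = \frac{14065935227}{275391} \cdot 151899 = \frac{712200498348691}{91797}$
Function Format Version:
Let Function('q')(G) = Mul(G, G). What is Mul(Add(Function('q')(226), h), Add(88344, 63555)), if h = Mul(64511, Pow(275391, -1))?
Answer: Rational(712200498348691, 91797) ≈ 7.7584e+9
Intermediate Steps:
Function('q')(G) = Pow(G, 2)
h = Rational(64511, 275391) (h = Mul(64511, Rational(1, 275391)) = Rational(64511, 275391) ≈ 0.23425)
Mul(Add(Function('q')(226), h), Add(88344, 63555)) = Mul(Add(Pow(226, 2), Rational(64511, 275391)), Add(88344, 63555)) = Mul(Add(51076, Rational(64511, 275391)), 151899) = Mul(Rational(14065935227, 275391), 151899) = Rational(712200498348691, 91797)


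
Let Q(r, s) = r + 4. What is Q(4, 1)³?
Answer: 512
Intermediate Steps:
Q(r, s) = 4 + r
Q(4, 1)³ = (4 + 4)³ = 8³ = 512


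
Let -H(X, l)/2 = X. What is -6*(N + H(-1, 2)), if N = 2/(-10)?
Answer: -54/5 ≈ -10.800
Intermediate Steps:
H(X, l) = -2*X
N = -⅕ (N = 2*(-⅒) = -⅕ ≈ -0.20000)
-6*(N + H(-1, 2)) = -6*(-⅕ - 2*(-1)) = -6*(-⅕ + 2) = -6*9/5 = -54/5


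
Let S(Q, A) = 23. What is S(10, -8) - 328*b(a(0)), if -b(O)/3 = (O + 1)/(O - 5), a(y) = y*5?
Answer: -869/5 ≈ -173.80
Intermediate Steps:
a(y) = 5*y
b(O) = -3*(1 + O)/(-5 + O) (b(O) = -3*(O + 1)/(O - 5) = -3*(1 + O)/(-5 + O))
S(10, -8) - 328*b(a(0)) = 23 - 984*(-1 - 5*0)/(-5 + 5*0) = 23 - 984*(-1 - 1*0)/(-5 + 0) = 23 - 984*(-1 + 0)/(-5) = 23 - 984*(-1)*(-1)/5 = 23 - 328*3/5 = 23 - 984/5 = -869/5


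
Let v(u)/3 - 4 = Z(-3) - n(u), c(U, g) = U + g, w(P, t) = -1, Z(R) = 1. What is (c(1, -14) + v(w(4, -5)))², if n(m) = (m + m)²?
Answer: 100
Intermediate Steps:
n(m) = 4*m² (n(m) = (2*m)² = 4*m²)
v(u) = 15 - 12*u² (v(u) = 12 + 3*(1 - 4*u²) = 12 + (3 - 12*u²) = 15 - 12*u²)
(c(1, -14) + v(w(4, -5)))² = ((1 - 14) + (15 - 12*(-1)²))² = (-13 + (15 - 12*1))² = (-13 + (15 - 12))² = (-13 + 3)² = (-10)² = 100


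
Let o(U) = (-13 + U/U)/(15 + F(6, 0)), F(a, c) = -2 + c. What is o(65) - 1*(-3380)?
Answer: 43928/13 ≈ 3379.1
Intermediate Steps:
o(U) = -12/13 (o(U) = (-13 + U/U)/(15 + (-2 + 0)) = (-13 + 1)/(15 - 2) = -12/13)
o(65) - 1*(-3380) = -12/13 - 1*(-3380) = -12/13 + 3380 = 43928/13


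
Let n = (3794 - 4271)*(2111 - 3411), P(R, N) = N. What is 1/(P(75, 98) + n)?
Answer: 1/620198 ≈ 1.6124e-6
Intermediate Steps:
n = 620100 (n = -477*(-1300) = 620100)
1/(P(75, 98) + n) = 1/(98 + 620100) = 1/620198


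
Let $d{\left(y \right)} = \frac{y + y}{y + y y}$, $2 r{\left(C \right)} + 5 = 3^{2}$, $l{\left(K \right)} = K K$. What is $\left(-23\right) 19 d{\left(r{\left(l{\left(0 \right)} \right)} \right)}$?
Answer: $- \frac{874}{3} \approx -291.33$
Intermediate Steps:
$l{\left(K \right)} = K^{2}$
$r{\left(C \right)} = 2$ ($r{\left(C \right)} = - \frac{5}{2} + \frac{3^{2}}{2} = - \frac{5}{2} + \frac{1}{2} \cdot 9 = - \frac{5}{2} + \frac{9}{2} = 2$)
$d{\left(y \right)} = \frac{2 y}{y + y^{2}}$
$\left(-23\right) 19 d{\left(r{\left(l{\left(0 \right)} \right)} \right)} = \left(-23\right) 19 \frac{2}{1 + 2} = - 437 \cdot \frac{2}{3} = - 437 \cdot 2 \cdot \frac{1}{3} = \left(-437\right) \frac{2}{3} = - \frac{874}{3}$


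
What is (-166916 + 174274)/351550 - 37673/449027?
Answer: -4970001242/78927720925 ≈ -0.062969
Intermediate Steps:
(-166916 + 174274)/351550 - 37673/449027 = 7358*(1/351550) - 37673*1/449027 = 3679/175775 - 37673/449027 = -4970001242/78927720925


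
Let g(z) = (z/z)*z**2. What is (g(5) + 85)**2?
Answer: 12100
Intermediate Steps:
g(z) = z**2 (g(z) = 1*z**2 = z**2)
(g(5) + 85)**2 = (5**2 + 85)**2 = (25 + 85)**2 = 110**2 = 12100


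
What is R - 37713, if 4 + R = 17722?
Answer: -19995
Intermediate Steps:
R = 17718 (R = -4 + 17722 = 17718)
R - 37713 = 17718 - 37713 = -19995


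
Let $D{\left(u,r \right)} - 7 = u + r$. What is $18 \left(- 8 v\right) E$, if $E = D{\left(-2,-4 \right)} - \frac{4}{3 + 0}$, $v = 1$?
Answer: $48$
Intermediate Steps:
$D{\left(u,r \right)} = 7 + r + u$ ($D{\left(u,r \right)} = 7 + \left(u + r\right) = 7 + \left(r + u\right) = 7 + r + u$)
$E = - \frac{1}{3}$ ($E = \left(7 - 4 - 2\right) - \frac{4}{3 + 0} = 1 - \frac{4}{3} = - \frac{1}{3} \approx -0.33333$)
$18 \left(- 8 v\right) E = 18 \left(\left(-8\right) 1\right) \left(- \frac{1}{3}\right) = 18 \left(-8\right) \left(- \frac{1}{3}\right) = \left(-144\right) \left(- \frac{1}{3}\right) = 48$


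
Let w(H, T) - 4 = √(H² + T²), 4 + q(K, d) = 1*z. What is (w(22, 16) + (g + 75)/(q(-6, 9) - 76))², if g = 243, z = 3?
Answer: 4387560/5929 - 40*√185/77 ≈ 732.95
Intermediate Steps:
q(K, d) = -1 (q(K, d) = -4 + 1*3 = -4 + 3 = -1)
w(H, T) = 4 + √(H² + T²)
(w(22, 16) + (g + 75)/(q(-6, 9) - 76))² = ((4 + √(22² + 16²)) + (243 + 75)/(-1 - 76))² = ((4 + √(484 + 256)) + 318/(-77))² = ((4 + √740) + 318*(-1/77))² = ((4 + 2*√185) - 318/77)² = (-10/77 + 2*√185)²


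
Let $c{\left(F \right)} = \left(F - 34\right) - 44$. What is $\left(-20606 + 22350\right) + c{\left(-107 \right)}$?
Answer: $1559$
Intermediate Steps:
$c{\left(F \right)} = -78 + F$ ($c{\left(F \right)} = \left(-34 + F\right) - 44 = -78 + F$)
$\left(-20606 + 22350\right) + c{\left(-107 \right)} = \left(-20606 + 22350\right) - 185 = 1744 - 185 = 1559$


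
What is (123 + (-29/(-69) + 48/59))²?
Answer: 255789131536/16573041 ≈ 15434.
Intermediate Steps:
(123 + (-29/(-69) + 48/59))² = (123 + (-29*(-1/69) + 48*(1/59)))² = (123 + (29/69 + 48/59))² = (123 + 5023/4071)² = (505756/4071)² = 255789131536/16573041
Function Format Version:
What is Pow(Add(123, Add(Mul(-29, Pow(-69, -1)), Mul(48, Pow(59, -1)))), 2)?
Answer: Rational(255789131536, 16573041) ≈ 15434.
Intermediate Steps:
Pow(Add(123, Add(Mul(-29, Pow(-69, -1)), Mul(48, Pow(59, -1)))), 2) = Pow(Add(123, Add(Mul(-29, Rational(-1, 69)), Mul(48, Rational(1, 59)))), 2) = Pow(Add(123, Add(Rational(29, 69), Rational(48, 59))), 2) = Pow(Add(123, Rational(5023, 4071)), 2) = Pow(Rational(505756, 4071), 2) = Rational(255789131536, 16573041)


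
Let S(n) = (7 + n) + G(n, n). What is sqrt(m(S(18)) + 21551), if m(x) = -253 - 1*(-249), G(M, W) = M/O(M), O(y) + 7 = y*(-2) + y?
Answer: sqrt(21547) ≈ 146.79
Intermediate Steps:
O(y) = -7 - y (O(y) = -7 + (y*(-2) + y) = -7 + (-2*y + y) = -7 - y)
G(M, W) = M/(-7 - M)
S(n) = 7 + n - n/(7 + n) (S(n) = (7 + n) - n/(7 + n) = 7 + n - n/(7 + n))
m(x) = -4 (m(x) = -253 + 249 = -4)
sqrt(m(S(18)) + 21551) = sqrt(-4 + 21551) = sqrt(21547)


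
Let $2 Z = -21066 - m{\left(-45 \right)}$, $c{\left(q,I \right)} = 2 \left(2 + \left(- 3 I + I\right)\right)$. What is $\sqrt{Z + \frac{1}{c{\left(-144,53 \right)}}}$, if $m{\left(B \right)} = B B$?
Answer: $\frac{i \sqrt{31219045}}{52} \approx 107.45 i$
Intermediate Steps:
$c{\left(q,I \right)} = 4 - 4 I$ ($c{\left(q,I \right)} = 2 \left(2 - 2 I\right) = 4 - 4 I$)
$m{\left(B \right)} = B^{2}$
$Z = - \frac{23091}{2}$ ($Z = \frac{-21066 - \left(-45\right)^{2}}{2} = \frac{-21066 - 2025}{2} = \frac{1}{2} \left(-23091\right) = - \frac{23091}{2} \approx -11546.0$)
$\sqrt{Z + \frac{1}{c{\left(-144,53 \right)}}} = \sqrt{- \frac{23091}{2} + \frac{1}{4 - 212}} = \sqrt{- \frac{23091}{2} + \frac{1}{-208}} = \sqrt{- \frac{23091}{2} - \frac{1}{208}} = \sqrt{- \frac{2401465}{208}} = \frac{i \sqrt{31219045}}{52}$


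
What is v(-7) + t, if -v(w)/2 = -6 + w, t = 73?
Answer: 99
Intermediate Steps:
v(w) = 12 - 2*w (v(w) = -2*(-6 + w) = 12 - 2*w)
v(-7) + t = (12 - 2*(-7)) + 73 = (12 + 14) + 73 = 26 + 73 = 99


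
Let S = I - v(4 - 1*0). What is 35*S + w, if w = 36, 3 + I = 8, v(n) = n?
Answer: 71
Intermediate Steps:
I = 5 (I = -3 + 8 = 5)
S = 1 (S = 5 - (4 - 1*0) = 5 - (4 + 0) = 5 - 1*4 = 5 - 4 = 1)
35*S + w = 35*1 + 36 = 35 + 36 = 71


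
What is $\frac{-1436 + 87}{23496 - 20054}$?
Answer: $- \frac{1349}{3442} \approx -0.39192$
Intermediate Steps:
$\frac{-1436 + 87}{23496 - 20054} = - \frac{1349}{3442}$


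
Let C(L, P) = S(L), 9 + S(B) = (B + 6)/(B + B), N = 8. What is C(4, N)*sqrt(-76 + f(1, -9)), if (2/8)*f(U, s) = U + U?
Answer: -31*I*sqrt(17)/2 ≈ -63.908*I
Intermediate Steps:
S(B) = -9 + (6 + B)/(2*B) (S(B) = -9 + (B + 6)/(B + B) = -9 + (6 + B)/((2*B)) = -9 + (6 + B)*(1/(2*B)) = -9 + (6 + B)/(2*B))
f(U, s) = 8*U (f(U, s) = 4*(U + U) = 4*(2*U) = 8*U)
C(L, P) = -17/2 + 3/L
C(4, N)*sqrt(-76 + f(1, -9)) = (-17/2 + 3/4)*sqrt(-76 + 8*1) = (-17/2 + 3*(1/4))*sqrt(-76 + 8) = (-17/2 + 3/4)*sqrt(-68) = -31*I*sqrt(17)/2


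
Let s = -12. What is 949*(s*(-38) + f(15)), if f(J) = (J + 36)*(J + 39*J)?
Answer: 29472144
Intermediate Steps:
f(J) = 40*J*(36 + J) (f(J) = (36 + J)*(40*J) = 40*J*(36 + J))
949*(s*(-38) + f(15)) = 949*(-12*(-38) + 40*15*(36 + 15)) = 949*(456 + 40*15*51) = 949*(456 + 30600) = 949*31056 = 29472144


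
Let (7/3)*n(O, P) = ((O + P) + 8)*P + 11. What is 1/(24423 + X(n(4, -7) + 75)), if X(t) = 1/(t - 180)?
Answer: 807/19709354 ≈ 4.0945e-5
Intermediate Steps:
n(O, P) = 33/7 + 3*P*(8 + O + P)/7 (n(O, P) = 3*(((O + P) + 8)*P + 11)/7 = 3*((8 + O + P)*P + 11)/7 = 3*(P*(8 + O + P) + 11)/7 = 3*(11 + P*(8 + O + P))/7 = 33/7 + 3*P*(8 + O + P)/7)
X(t) = 1/(-180 + t)
1/(24423 + X(n(4, -7) + 75)) = 1/(24423 + 1/(-180 + ((33/7 + (3/7)*(-7)² + (24/7)*(-7) + (3/7)*4*(-7)) + 75))) = 1/(24423 + 1/(-180 + ((33/7 + (3/7)*49 - 24 - 12) + 75))) = 1/(24423 + 1/(-180 + ((33/7 + 21 - 24 - 12) + 75))) = 1/(24423 + 1/(-180 + (-72/7 + 75))) = 1/(24423 + 1/(-180 + 453/7)) = 1/(24423 + 1/(-807/7)) = 1/(24423 - 7/807) = 1/(19709354/807) = 807/19709354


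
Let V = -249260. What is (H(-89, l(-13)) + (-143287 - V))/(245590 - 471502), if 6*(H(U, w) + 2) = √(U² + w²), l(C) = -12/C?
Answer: -105971/225912 - √1338793/17621136 ≈ -0.46915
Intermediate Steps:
H(U, w) = -2 + √(U² + w²)/6
(H(-89, l(-13)) + (-143287 - V))/(245590 - 471502) = ((-2 + √((-89)² + (-12/(-13))²)/6) + (-143287 - 1*(-249260)))/(245590 - 471502) = ((-2 + √(7921 + (-12*(-1/13))²)/6) + (-143287 + 249260))/(-225912) = ((-2 + √(7921 + (12/13)²)/6) + 105973)*(-1/225912) = ((-2 + √(7921 + 144/169)/6) + 105973)*(-1/225912) = ((-2 + √(1338793/169)/6) + 105973)*(-1/225912) = ((-2 + (√1338793/13)/6) + 105973)*(-1/225912) = ((-2 + √1338793/78) + 105973)*(-1/225912) = (105971 + √1338793/78)*(-1/225912) = -105971/225912 - √1338793/17621136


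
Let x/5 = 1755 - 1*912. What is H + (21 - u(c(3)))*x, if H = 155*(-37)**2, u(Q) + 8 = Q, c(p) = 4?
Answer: 317570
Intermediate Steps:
u(Q) = -8 + Q
H = 212195 (H = 155*1369 = 212195)
x = 4215 (x = 5*(1755 - 1*912) = 5*(1755 - 912) = 5*843 = 4215)
H + (21 - u(c(3)))*x = 212195 + (21 - (-8 + 4))*4215 = 212195 + (21 - 1*(-4))*4215 = 212195 + (21 + 4)*4215 = 212195 + 25*4215 = 212195 + 105375 = 317570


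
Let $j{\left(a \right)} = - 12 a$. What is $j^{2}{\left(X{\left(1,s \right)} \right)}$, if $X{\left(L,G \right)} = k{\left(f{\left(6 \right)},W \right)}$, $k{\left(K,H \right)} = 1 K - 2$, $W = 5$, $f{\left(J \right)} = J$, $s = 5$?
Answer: $2304$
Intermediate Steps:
$k{\left(K,H \right)} = -2 + K$ ($k{\left(K,H \right)} = K - 2 = -2 + K$)
$X{\left(L,G \right)} = 4$ ($X{\left(L,G \right)} = -2 + 6 = 4$)
$j^{2}{\left(X{\left(1,s \right)} \right)} = \left(\left(-12\right) 4\right)^{2} = \left(-48\right)^{2} = 2304$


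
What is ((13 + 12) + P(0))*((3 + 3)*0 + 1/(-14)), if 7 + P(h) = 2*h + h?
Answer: -9/7 ≈ -1.2857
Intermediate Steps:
P(h) = -7 + 3*h (P(h) = -7 + (2*h + h) = -7 + 3*h)
((13 + 12) + P(0))*((3 + 3)*0 + 1/(-14)) = ((13 + 12) + (-7 + 3*0))*((3 + 3)*0 + 1/(-14)) = (25 + (-7 + 0))*(6*0 - 1/14) = (25 - 7)*(0 - 1/14) = 18*(-1/14) = -9/7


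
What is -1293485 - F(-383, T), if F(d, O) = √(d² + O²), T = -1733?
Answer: -1293485 - √3149978 ≈ -1.2953e+6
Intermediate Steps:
F(d, O) = √(O² + d²)
-1293485 - F(-383, T) = -1293485 - √((-1733)² + (-383)²) = -1293485 - √(3003289 + 146689) = -1293485 - √3149978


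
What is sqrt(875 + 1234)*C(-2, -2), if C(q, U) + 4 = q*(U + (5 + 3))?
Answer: -16*sqrt(2109) ≈ -734.78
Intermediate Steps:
C(q, U) = -4 + q*(8 + U) (C(q, U) = -4 + q*(U + (5 + 3)) = -4 + q*(U + 8) = -4 + q*(8 + U))
sqrt(875 + 1234)*C(-2, -2) = sqrt(875 + 1234)*(-4 + 8*(-2) - 2*(-2)) = sqrt(2109)*(-4 - 16 + 4) = sqrt(2109)*(-16) = -16*sqrt(2109)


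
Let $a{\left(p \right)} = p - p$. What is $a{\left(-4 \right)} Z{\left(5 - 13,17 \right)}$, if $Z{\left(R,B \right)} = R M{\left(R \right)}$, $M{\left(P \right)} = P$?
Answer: $0$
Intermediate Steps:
$Z{\left(R,B \right)} = R^{2}$ ($Z{\left(R,B \right)} = R R = R^{2}$)
$a{\left(p \right)} = 0$
$a{\left(-4 \right)} Z{\left(5 - 13,17 \right)} = 0 \left(5 - 13\right)^{2} = 0 \left(-8\right)^{2} = 0 \cdot 64 = 0$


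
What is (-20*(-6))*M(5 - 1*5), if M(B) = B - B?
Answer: 0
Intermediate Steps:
M(B) = 0
(-20*(-6))*M(5 - 1*5) = -20*(-6)*0 = 120*0 = 0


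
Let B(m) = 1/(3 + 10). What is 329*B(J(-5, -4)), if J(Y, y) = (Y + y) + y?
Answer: 329/13 ≈ 25.308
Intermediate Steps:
J(Y, y) = Y + 2*y
B(m) = 1/13
329*B(J(-5, -4)) = 329*(1/13) = 329/13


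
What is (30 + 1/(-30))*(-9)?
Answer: -2697/10 ≈ -269.70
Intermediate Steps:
(30 + 1/(-30))*(-9) = (30 - 1/30)*(-9) = (899/30)*(-9) = -2697/10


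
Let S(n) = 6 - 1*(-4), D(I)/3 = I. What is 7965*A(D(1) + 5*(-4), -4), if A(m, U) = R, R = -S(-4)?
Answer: -79650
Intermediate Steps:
D(I) = 3*I
S(n) = 10 (S(n) = 6 + 4 = 10)
R = -10 (R = -1*10 = -10)
A(m, U) = -10
7965*A(D(1) + 5*(-4), -4) = 7965*(-10) = -79650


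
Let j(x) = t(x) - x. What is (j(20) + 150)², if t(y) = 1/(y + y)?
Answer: 27050401/1600 ≈ 16907.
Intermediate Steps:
t(y) = 1/(2*y)
j(x) = 1/(2*x) - x
(j(20) + 150)² = (((½)/20 - 1*20) + 150)² = (((½)*(1/20) - 20) + 150)² = ((1/40 - 20) + 150)² = (-799/40 + 150)² = (5201/40)² = 27050401/1600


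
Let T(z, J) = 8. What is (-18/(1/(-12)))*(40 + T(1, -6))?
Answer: 10368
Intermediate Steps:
(-18/(1/(-12)))*(40 + T(1, -6)) = (-18/(1/(-12)))*(40 + 8) = -18/(-1/12)*48 = -18*(-12)*48 = 216*48 = 10368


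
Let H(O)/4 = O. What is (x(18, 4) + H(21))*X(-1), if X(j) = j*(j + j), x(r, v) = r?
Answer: 204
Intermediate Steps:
X(j) = 2*j**2 (X(j) = j*(2*j) = 2*j**2)
H(O) = 4*O
(x(18, 4) + H(21))*X(-1) = (18 + 4*21)*(2*(-1)**2) = (18 + 84)*(2*1) = 102*2 = 204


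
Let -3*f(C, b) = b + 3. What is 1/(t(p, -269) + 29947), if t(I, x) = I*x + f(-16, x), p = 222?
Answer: -3/89047 ≈ -3.3690e-5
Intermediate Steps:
f(C, b) = -1 - b/3 (f(C, b) = -(b + 3)/3 = -(3 + b)/3 = -1 - b/3)
t(I, x) = -1 - x/3 + I*x (t(I, x) = I*x + (-1 - x/3) = -1 - x/3 + I*x)
1/(t(p, -269) + 29947) = 1/((-1 - 1/3*(-269) + 222*(-269)) + 29947) = 1/((-1 + 269/3 - 59718) + 29947) = 1/(-178888/3 + 29947) = 1/(-89047/3) = -3/89047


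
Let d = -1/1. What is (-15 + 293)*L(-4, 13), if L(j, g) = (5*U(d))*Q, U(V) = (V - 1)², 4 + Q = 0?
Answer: -22240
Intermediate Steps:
d = -1 (d = -1*1 = -1)
Q = -4 (Q = -4 + 0 = -4)
U(V) = (-1 + V)²
L(j, g) = -80 (L(j, g) = (5*(-1 - 1)²)*(-4) = (5*(-2)²)*(-4) = (5*4)*(-4) = 20*(-4) = -80)
(-15 + 293)*L(-4, 13) = (-15 + 293)*(-80) = 278*(-80) = -22240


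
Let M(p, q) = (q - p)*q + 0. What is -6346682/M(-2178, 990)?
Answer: -3173341/1568160 ≈ -2.0236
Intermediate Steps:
M(p, q) = q*(q - p) (M(p, q) = q*(q - p) + 0 = q*(q - p))
-6346682/M(-2178, 990) = -6346682*1/(990*(990 - 1*(-2178))) = -6346682*1/(990*(990 + 2178)) = -6346682/(990*3168) = -6346682/3136320 = -6346682*1/3136320 = -3173341/1568160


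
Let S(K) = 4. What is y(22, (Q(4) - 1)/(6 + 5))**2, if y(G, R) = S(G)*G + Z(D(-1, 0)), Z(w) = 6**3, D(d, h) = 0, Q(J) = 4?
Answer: 92416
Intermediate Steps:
Z(w) = 216
y(G, R) = 216 + 4*G (y(G, R) = 4*G + 216 = 216 + 4*G)
y(22, (Q(4) - 1)/(6 + 5))**2 = (216 + 4*22)**2 = (216 + 88)**2 = 304**2 = 92416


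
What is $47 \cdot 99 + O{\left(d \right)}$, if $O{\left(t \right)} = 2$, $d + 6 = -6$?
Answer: $4655$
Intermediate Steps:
$d = -12$ ($d = -6 - 6 = -12$)
$47 \cdot 99 + O{\left(d \right)} = 47 \cdot 99 + 2 = 4653 + 2 = 4655$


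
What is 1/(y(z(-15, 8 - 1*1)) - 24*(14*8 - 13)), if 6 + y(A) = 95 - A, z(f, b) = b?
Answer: -1/2294 ≈ -0.00043592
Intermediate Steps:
y(A) = 89 - A (y(A) = -6 + (95 - A) = 89 - A)
1/(y(z(-15, 8 - 1*1)) - 24*(14*8 - 13)) = 1/((89 - (8 - 1*1)) - 24*(14*8 - 13)) = 1/((89 - (8 - 1)) - 24*(112 - 13)) = 1/((89 - 1*7) - 24*99) = 1/((89 - 7) - 2376) = 1/(82 - 2376) = 1/(-2294) = -1/2294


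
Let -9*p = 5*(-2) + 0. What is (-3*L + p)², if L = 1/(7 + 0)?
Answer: 1849/3969 ≈ 0.46586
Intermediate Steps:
L = ⅐ (L = 1/7 = ⅐ ≈ 0.14286)
p = 10/9 (p = -(5*(-2) + 0)/9 = -(-10 + 0)/9 = -⅑*(-10) = 10/9 ≈ 1.1111)
(-3*L + p)² = (-3*⅐ + 10/9)² = (-3/7 + 10/9)² = (43/63)² = 1849/3969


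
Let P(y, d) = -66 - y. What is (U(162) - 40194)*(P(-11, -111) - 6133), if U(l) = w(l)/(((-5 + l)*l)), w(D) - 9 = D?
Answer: 351441968150/1413 ≈ 2.4872e+8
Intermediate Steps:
w(D) = 9 + D
U(l) = (9 + l)/(l*(-5 + l)) (U(l) = (9 + l)/(((-5 + l)*l)) = (9 + l)/((l*(-5 + l))) = (9 + l)*(1/(l*(-5 + l))) = (9 + l)/(l*(-5 + l)))
(U(162) - 40194)*(P(-11, -111) - 6133) = ((9 + 162)/(162*(-5 + 162)) - 40194)*((-66 - 1*(-11)) - 6133) = ((1/162)*171/157 - 40194)*((-66 + 11) - 6133) = ((1/162)*(1/157)*171 - 40194)*(-55 - 6133) = (19/2826 - 40194)*(-6188) = -113588225/2826*(-6188) = 351441968150/1413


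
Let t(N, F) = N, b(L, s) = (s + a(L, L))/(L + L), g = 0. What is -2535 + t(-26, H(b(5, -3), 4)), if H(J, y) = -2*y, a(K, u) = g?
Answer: -2561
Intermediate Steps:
a(K, u) = 0
b(L, s) = s/(2*L) (b(L, s) = (s + 0)/(L + L) = s/((2*L)) = s*(1/(2*L)) = s/(2*L))
-2535 + t(-26, H(b(5, -3), 4)) = -2535 - 26 = -2561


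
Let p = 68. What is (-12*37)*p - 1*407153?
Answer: -437345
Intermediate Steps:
(-12*37)*p - 1*407153 = -12*37*68 - 1*407153 = -444*68 - 407153 = -30192 - 407153 = -437345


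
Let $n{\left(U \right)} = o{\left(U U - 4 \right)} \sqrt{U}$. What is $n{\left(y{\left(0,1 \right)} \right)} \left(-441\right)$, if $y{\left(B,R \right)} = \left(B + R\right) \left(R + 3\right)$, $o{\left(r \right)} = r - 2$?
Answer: $-8820$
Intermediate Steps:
$o{\left(r \right)} = -2 + r$ ($o{\left(r \right)} = r - 2 = -2 + r$)
$y{\left(B,R \right)} = \left(3 + R\right) \left(B + R\right)$ ($y{\left(B,R \right)} = \left(B + R\right) \left(3 + R\right) = \left(3 + R\right) \left(B + R\right)$)
$n{\left(U \right)} = \sqrt{U} \left(-6 + U^{2}\right)$ ($n{\left(U \right)} = \left(-2 + \left(U U - 4\right)\right) \sqrt{U} = \left(-2 + \left(U^{2} - 4\right)\right) \sqrt{U} = \left(-2 + \left(-4 + U^{2}\right)\right) \sqrt{U} = \left(-6 + U^{2}\right) \sqrt{U} = \sqrt{U} \left(-6 + U^{2}\right)$)
$n{\left(y{\left(0,1 \right)} \right)} \left(-441\right) = \sqrt{1^{2} + 3 \cdot 0 + 3 \cdot 1 + 0 \cdot 1} \left(-6 + \left(1^{2} + 3 \cdot 0 + 3 \cdot 1 + 0 \cdot 1\right)^{2}\right) \left(-441\right) = \sqrt{1 + 0 + 3 + 0} \left(-6 + \left(1 + 0 + 3 + 0\right)^{2}\right) \left(-441\right) = \sqrt{4} \left(-6 + 4^{2}\right) \left(-441\right) = 2 \left(-6 + 16\right) \left(-441\right) = 2 \cdot 10 \left(-441\right) = 20 \left(-441\right) = -8820$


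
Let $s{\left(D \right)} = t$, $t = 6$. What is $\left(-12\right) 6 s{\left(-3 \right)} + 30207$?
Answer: $29775$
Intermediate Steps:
$s{\left(D \right)} = 6$
$\left(-12\right) 6 s{\left(-3 \right)} + 30207 = \left(-12\right) 6 \cdot 6 + 30207 = \left(-72\right) 6 + 30207 = -432 + 30207 = 29775$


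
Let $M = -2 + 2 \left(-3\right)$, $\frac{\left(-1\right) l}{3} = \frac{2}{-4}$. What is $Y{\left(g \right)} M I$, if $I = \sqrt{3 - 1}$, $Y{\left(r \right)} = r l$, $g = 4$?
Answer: $- 48 \sqrt{2} \approx -67.882$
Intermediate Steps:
$l = \frac{3}{2}$ ($l = - 3 \frac{2}{-4} = - 3 \cdot 2 \left(- \frac{1}{4}\right) = \left(-3\right) \left(- \frac{1}{2}\right) = \frac{3}{2} \approx 1.5$)
$M = -8$ ($M = -2 - 6 = -8$)
$Y{\left(r \right)} = \frac{3 r}{2}$ ($Y{\left(r \right)} = r \frac{3}{2} = \frac{3 r}{2}$)
$I = \sqrt{2} \approx 1.4142$
$Y{\left(g \right)} M I = \frac{3}{2} \cdot 4 \left(-8\right) \sqrt{2} = 6 \left(-8\right) \sqrt{2} = - 48 \sqrt{2}$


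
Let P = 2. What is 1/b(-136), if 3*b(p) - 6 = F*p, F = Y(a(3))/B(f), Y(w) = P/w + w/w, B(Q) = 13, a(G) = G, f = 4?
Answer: -117/446 ≈ -0.26233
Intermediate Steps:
Y(w) = 1 + 2/w (Y(w) = 2/w + w/w = 2/w + 1 = 1 + 2/w)
F = 5/39 (F = ((2 + 3)/3)/13 = ((⅓)*5)*(1/13) = (5/3)*(1/13) = 5/39 ≈ 0.12821)
b(p) = 2 + 5*p/117 (b(p) = 2 + (5*p/39)/3 = 2 + 5*p/117)
1/b(-136) = 1/(2 + (5/117)*(-136)) = 1/(2 - 680/117) = 1/(-446/117) = -117/446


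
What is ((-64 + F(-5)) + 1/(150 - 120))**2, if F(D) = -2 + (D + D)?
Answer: 5193841/900 ≈ 5770.9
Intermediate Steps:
F(D) = -2 + 2*D
((-64 + F(-5)) + 1/(150 - 120))**2 = ((-64 + (-2 + 2*(-5))) + 1/(150 - 120))**2 = ((-64 + (-2 - 10)) + 1/30)**2 = ((-64 - 12) + 1/30)**2 = (-76 + 1/30)**2 = (-2279/30)**2 = 5193841/900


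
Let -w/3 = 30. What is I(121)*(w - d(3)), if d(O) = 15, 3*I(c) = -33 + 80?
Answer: -1645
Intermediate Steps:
I(c) = 47/3 (I(c) = (-33 + 80)/3 = (1/3)*47 = 47/3)
w = -90 (w = -3*30 = -90)
I(121)*(w - d(3)) = 47*(-90 - 1*15)/3 = 47*(-90 - 15)/3 = (47/3)*(-105) = -1645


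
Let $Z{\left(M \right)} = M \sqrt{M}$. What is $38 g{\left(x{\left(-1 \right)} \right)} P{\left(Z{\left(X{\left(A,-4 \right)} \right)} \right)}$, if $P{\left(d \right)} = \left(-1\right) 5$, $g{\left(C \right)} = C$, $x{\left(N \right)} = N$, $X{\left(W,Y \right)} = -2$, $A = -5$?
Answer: $190$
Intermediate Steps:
$Z{\left(M \right)} = M^{\frac{3}{2}}$
$P{\left(d \right)} = -5$
$38 g{\left(x{\left(-1 \right)} \right)} P{\left(Z{\left(X{\left(A,-4 \right)} \right)} \right)} = 38 \left(\left(-1\right) \left(-5\right)\right) = 38 \cdot 5 = 190$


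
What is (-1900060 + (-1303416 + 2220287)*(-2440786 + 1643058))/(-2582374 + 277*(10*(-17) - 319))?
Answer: 731415569148/2717827 ≈ 2.6912e+5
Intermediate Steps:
(-1900060 + (-1303416 + 2220287)*(-2440786 + 1643058))/(-2582374 + 277*(10*(-17) - 319)) = (-1900060 + 916871*(-797728))/(-2582374 + 277*(-170 - 319)) = (-1900060 - 731413669088)/(-2582374 + 277*(-489)) = -731415569148/(-2582374 - 135453) = -731415569148/(-2717827) = -731415569148*(-1/2717827) = 731415569148/2717827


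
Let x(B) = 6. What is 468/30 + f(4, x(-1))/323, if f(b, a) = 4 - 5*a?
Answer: 25064/1615 ≈ 15.520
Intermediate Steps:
468/30 + f(4, x(-1))/323 = 468/30 + (4 - 5*6)/323 = 468*(1/30) + (4 - 30)*(1/323) = 78/5 - 26*1/323 = 78/5 - 26/323 = 25064/1615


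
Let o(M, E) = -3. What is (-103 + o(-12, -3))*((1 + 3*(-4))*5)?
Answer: 5830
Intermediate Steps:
(-103 + o(-12, -3))*((1 + 3*(-4))*5) = (-103 - 3)*((1 + 3*(-4))*5) = -106*(1 - 12)*5 = -(-1166)*5 = -106*(-55) = 5830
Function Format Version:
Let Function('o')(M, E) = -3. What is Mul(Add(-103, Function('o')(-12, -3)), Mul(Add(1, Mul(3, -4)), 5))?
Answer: 5830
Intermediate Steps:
Mul(Add(-103, Function('o')(-12, -3)), Mul(Add(1, Mul(3, -4)), 5)) = Mul(Add(-103, -3), Mul(Add(1, Mul(3, -4)), 5)) = Mul(-106, Mul(Add(1, -12), 5)) = Mul(-106, Mul(-11, 5)) = Mul(-106, -55) = 5830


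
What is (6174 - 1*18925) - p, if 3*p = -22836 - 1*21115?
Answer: 5698/3 ≈ 1899.3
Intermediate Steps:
p = -43951/3 (p = (-22836 - 1*21115)/3 = (-22836 - 21115)/3 = (⅓)*(-43951) = -43951/3 ≈ -14650.)
(6174 - 1*18925) - p = (6174 - 1*18925) - 1*(-43951/3) = (6174 - 18925) + 43951/3 = -12751 + 43951/3 = 5698/3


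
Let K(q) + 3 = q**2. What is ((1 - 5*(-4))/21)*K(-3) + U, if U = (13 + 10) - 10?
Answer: 19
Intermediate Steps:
U = 13 (U = 23 - 10 = 13)
K(q) = -3 + q**2
((1 - 5*(-4))/21)*K(-3) + U = ((1 - 5*(-4))/21)*(-3 + (-3)**2) + 13 = ((1 + 20)*(1/21))*(-3 + 9) + 13 = (21*(1/21))*6 + 13 = 1*6 + 13 = 6 + 13 = 19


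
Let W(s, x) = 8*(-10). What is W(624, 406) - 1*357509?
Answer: -357589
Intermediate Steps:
W(s, x) = -80
W(624, 406) - 1*357509 = -80 - 1*357509 = -80 - 357509 = -357589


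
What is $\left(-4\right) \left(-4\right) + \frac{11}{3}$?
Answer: $\frac{59}{3} \approx 19.667$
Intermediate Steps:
$\left(-4\right) \left(-4\right) + \frac{11}{3} = 16 + 11 \cdot \frac{1}{3} = 16 + \frac{11}{3} = \frac{59}{3}$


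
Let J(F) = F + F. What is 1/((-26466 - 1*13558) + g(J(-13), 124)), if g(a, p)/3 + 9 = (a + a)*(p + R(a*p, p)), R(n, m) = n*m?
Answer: 1/62305661 ≈ 1.6050e-8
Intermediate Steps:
J(F) = 2*F
R(n, m) = m*n
g(a, p) = -27 + 6*a*(p + a*p²) (g(a, p) = -27 + 3*((a + a)*(p + p*(a*p))) = -27 + 3*((2*a)*(p + a*p²)) = -27 + 3*(2*a*(p + a*p²)) = -27 + 6*a*(p + a*p²))
1/((-26466 - 1*13558) + g(J(-13), 124)) = 1/((-26466 - 1*13558) + (-27 + 6*(2*(-13))*124 + 6*(2*(-13))²*124²)) = 1/((-26466 - 13558) + (-27 + 6*(-26)*124 + 6*(-26)²*15376)) = 1/(-40024 + (-27 - 19344 + 6*676*15376)) = 1/(-40024 + (-27 - 19344 + 62365056)) = 1/(-40024 + 62345685) = 1/62305661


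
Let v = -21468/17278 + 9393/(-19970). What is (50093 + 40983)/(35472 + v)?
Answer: 15712507113080/6119363377653 ≈ 2.5677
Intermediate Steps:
v = -295504107/172520830 (v = -21468*1/17278 + 9393*(-1/19970) = -10734/8639 - 9393/19970 = -295504107/172520830 ≈ -1.7129)
(50093 + 40983)/(35472 + v) = (50093 + 40983)/(35472 - 295504107/172520830) = 91076/(6119363377653/172520830) = 91076*(172520830/6119363377653) = 15712507113080/6119363377653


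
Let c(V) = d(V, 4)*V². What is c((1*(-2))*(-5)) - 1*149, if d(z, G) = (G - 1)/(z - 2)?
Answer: -223/2 ≈ -111.50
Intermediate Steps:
d(z, G) = (-1 + G)/(-2 + z)
c(V) = 3*V²/(-2 + V) (c(V) = ((-1 + 4)/(-2 + V))*V² = (3/(-2 + V))*V² = 3*V²/(-2 + V))
c((1*(-2))*(-5)) - 1*149 = 3*((1*(-2))*(-5))²/(-2 + (1*(-2))*(-5)) - 1*149 = 3*(-2*(-5))²/(-2 - 2*(-5)) - 149 = 3*10²/(-2 + 10) - 149 = 3*100/8 - 149 = 3*100*(⅛) - 149 = 75/2 - 149 = -223/2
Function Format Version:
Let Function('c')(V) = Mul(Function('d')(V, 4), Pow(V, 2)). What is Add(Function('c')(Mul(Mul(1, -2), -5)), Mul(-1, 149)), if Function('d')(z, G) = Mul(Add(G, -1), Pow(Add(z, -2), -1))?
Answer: Rational(-223, 2) ≈ -111.50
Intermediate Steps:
Function('d')(z, G) = Mul(Pow(Add(-2, z), -1), Add(-1, G)) (Function('d')(z, G) = Mul(Add(-1, G), Pow(Add(-2, z), -1)) = Mul(Pow(Add(-2, z), -1), Add(-1, G)))
Function('c')(V) = Mul(3, Pow(V, 2), Pow(Add(-2, V), -1)) (Function('c')(V) = Mul(Mul(Pow(Add(-2, V), -1), Add(-1, 4)), Pow(V, 2)) = Mul(Mul(Pow(Add(-2, V), -1), 3), Pow(V, 2)) = Mul(Mul(3, Pow(Add(-2, V), -1)), Pow(V, 2)) = Mul(3, Pow(V, 2), Pow(Add(-2, V), -1)))
Add(Function('c')(Mul(Mul(1, -2), -5)), Mul(-1, 149)) = Add(Mul(3, Pow(Mul(Mul(1, -2), -5), 2), Pow(Add(-2, Mul(Mul(1, -2), -5)), -1)), Mul(-1, 149)) = Add(Mul(3, Pow(Mul(-2, -5), 2), Pow(Add(-2, Mul(-2, -5)), -1)), -149) = Add(Mul(3, Pow(10, 2), Pow(Add(-2, 10), -1)), -149) = Add(Mul(3, 100, Pow(8, -1)), -149) = Add(Mul(3, 100, Rational(1, 8)), -149) = Add(Rational(75, 2), -149) = Rational(-223, 2)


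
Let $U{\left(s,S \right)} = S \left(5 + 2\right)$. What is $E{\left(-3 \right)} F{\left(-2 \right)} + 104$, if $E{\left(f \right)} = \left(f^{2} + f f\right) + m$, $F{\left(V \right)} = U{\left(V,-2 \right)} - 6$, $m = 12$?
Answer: $-496$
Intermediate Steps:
$U{\left(s,S \right)} = 7 S$ ($U{\left(s,S \right)} = S 7 = 7 S$)
$F{\left(V \right)} = -20$ ($F{\left(V \right)} = 7 \left(-2\right) - 6 = -14 - 6 = -20$)
$E{\left(f \right)} = 12 + 2 f^{2}$ ($E{\left(f \right)} = \left(f^{2} + f f\right) + 12 = \left(f^{2} + f^{2}\right) + 12 = 2 f^{2} + 12 = 12 + 2 f^{2}$)
$E{\left(-3 \right)} F{\left(-2 \right)} + 104 = \left(12 + 2 \left(-3\right)^{2}\right) \left(-20\right) + 104 = \left(12 + 2 \cdot 9\right) \left(-20\right) + 104 = \left(12 + 18\right) \left(-20\right) + 104 = 30 \left(-20\right) + 104 = -600 + 104 = -496$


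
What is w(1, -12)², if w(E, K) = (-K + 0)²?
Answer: 20736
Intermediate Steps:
w(E, K) = K² (w(E, K) = (-K)² = K²)
w(1, -12)² = ((-12)²)² = 144² = 20736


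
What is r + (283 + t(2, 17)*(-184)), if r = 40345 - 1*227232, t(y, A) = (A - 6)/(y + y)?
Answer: -187110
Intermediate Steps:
t(y, A) = (-6 + A)/(2*y) (t(y, A) = (-6 + A)/((2*y)) = (-6 + A)*(1/(2*y)) = (-6 + A)/(2*y))
r = -186887 (r = 40345 - 227232 = -186887)
r + (283 + t(2, 17)*(-184)) = -186887 + (283 + ((½)*(-6 + 17)/2)*(-184)) = -186887 + (283 + ((½)*(½)*11)*(-184)) = -186887 + (283 + (11/4)*(-184)) = -186887 + (283 - 506) = -186887 - 223 = -187110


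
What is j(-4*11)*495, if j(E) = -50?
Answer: -24750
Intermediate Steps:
j(-4*11)*495 = -50*495 = -24750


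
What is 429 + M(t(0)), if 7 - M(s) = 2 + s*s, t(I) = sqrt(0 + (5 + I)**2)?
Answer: 409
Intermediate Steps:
t(I) = sqrt((5 + I)**2)
M(s) = 5 - s**2 (M(s) = 7 - (2 + s*s) = 7 - (2 + s**2) = 7 + (-2 - s**2) = 5 - s**2)
429 + M(t(0)) = 429 + (5 - (sqrt((5 + 0)**2))**2) = 429 + (5 - (sqrt(5**2))**2) = 429 + (5 - (sqrt(25))**2) = 429 + (5 - 1*5**2) = 429 + (5 - 1*25) = 429 + (5 - 25) = 429 - 20 = 409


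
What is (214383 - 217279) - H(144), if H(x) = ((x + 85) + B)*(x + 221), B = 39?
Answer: -100716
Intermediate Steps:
H(x) = (124 + x)*(221 + x) (H(x) = ((x + 85) + 39)*(x + 221) = ((85 + x) + 39)*(221 + x) = (124 + x)*(221 + x))
(214383 - 217279) - H(144) = (214383 - 217279) - (27404 + 144² + 345*144) = -2896 - (27404 + 20736 + 49680) = -2896 - 1*97820 = -2896 - 97820 = -100716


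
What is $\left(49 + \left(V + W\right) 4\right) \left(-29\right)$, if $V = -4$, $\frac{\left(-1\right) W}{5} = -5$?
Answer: $-3857$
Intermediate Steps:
$W = 25$ ($W = \left(-5\right) \left(-5\right) = 25$)
$\left(49 + \left(V + W\right) 4\right) \left(-29\right) = \left(49 + \left(-4 + 25\right) 4\right) \left(-29\right) = \left(49 + 21 \cdot 4\right) \left(-29\right) = \left(49 + 84\right) \left(-29\right) = 133 \left(-29\right) = -3857$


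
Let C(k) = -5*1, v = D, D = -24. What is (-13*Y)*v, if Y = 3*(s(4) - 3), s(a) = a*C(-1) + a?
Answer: -17784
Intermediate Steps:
v = -24
C(k) = -5
s(a) = -4*a (s(a) = a*(-5) + a = -5*a + a = -4*a)
Y = -57 (Y = 3*(-4*4 - 3) = 3*(-16 - 3) = 3*(-19) = -57)
(-13*Y)*v = -13*(-57)*(-24) = 741*(-24) = -17784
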